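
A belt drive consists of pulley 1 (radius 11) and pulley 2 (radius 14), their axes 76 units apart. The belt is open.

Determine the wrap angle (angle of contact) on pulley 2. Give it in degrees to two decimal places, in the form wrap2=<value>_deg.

open belt: β = asin((r2−r1)/C) = asin(3/76) = 2.2623°
wrap1 = π − 2β = 175.4755°
wrap2 = π + 2β = 184.5245°

wrap2=184.52_deg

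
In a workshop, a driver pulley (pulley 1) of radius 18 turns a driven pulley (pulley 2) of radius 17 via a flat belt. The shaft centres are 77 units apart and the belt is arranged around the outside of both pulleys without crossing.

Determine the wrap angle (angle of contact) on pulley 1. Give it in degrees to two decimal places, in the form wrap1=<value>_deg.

open belt: β = asin((r2−r1)/C) = asin(-1/77) = -0.7441°
wrap1 = π − 2β = 181.4882°
wrap2 = π + 2β = 178.5118°

wrap1=181.49_deg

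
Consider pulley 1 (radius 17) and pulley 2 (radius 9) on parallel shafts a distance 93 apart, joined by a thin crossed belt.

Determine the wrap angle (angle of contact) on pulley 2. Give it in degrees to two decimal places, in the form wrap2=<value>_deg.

wrap2=212.47_deg

crossed belt: β = asin((r1+r2)/C) = asin(26/93) = 16.2345°
wrap1 = wrap2 = π + 2β = 212.4691°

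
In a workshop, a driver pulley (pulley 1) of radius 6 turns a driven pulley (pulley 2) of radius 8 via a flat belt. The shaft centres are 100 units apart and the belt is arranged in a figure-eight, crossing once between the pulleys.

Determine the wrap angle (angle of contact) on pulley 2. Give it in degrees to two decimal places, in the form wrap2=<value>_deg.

crossed belt: β = asin((r1+r2)/C) = asin(14/100) = 8.0478°
wrap1 = wrap2 = π + 2β = 196.0957°

wrap2=196.10_deg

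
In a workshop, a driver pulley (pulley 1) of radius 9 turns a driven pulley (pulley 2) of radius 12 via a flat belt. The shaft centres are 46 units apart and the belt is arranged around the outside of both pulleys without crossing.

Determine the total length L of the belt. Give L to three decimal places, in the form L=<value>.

open belt: β = asin((r2−r1)/C) = asin(3/46) = 3.7393°
wrap1 = π − 2β = 172.5213°
wrap2 = π + 2β = 187.4787°
tangent length = C·cosβ = 45.9021
L = r1·wrap1 + r2·wrap2 + 2·C·cosβ = 9·3.0111 + 12·3.2721 + 2·45.9021 = 158.1692

L=158.169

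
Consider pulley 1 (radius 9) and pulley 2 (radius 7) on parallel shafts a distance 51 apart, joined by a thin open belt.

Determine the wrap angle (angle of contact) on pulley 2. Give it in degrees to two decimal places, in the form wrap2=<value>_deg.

wrap2=175.51_deg

open belt: β = asin((r2−r1)/C) = asin(-2/51) = -2.2475°
wrap1 = π − 2β = 184.4949°
wrap2 = π + 2β = 175.5051°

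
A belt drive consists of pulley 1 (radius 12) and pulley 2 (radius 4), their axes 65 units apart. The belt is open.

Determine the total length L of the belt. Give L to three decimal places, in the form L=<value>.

open belt: β = asin((r2−r1)/C) = asin(-8/65) = -7.0697°
wrap1 = π − 2β = 194.1394°
wrap2 = π + 2β = 165.8606°
tangent length = C·cosβ = 64.5058
L = r1·wrap1 + r2·wrap2 + 2·C·cosβ = 12·3.3884 + 4·2.8948 + 2·64.5058 = 181.2513

L=181.251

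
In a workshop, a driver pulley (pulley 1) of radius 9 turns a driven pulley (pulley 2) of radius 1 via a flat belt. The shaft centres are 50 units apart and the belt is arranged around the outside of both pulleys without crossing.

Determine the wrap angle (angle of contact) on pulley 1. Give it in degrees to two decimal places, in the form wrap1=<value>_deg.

open belt: β = asin((r2−r1)/C) = asin(-8/50) = -9.2069°
wrap1 = π − 2β = 198.4138°
wrap2 = π + 2β = 161.5862°

wrap1=198.41_deg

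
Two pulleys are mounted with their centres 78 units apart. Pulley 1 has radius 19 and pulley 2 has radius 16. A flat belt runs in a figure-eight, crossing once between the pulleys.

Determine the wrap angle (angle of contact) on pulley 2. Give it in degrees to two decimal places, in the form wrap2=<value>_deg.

wrap2=233.32_deg

crossed belt: β = asin((r1+r2)/C) = asin(35/78) = 26.6615°
wrap1 = wrap2 = π + 2β = 233.3229°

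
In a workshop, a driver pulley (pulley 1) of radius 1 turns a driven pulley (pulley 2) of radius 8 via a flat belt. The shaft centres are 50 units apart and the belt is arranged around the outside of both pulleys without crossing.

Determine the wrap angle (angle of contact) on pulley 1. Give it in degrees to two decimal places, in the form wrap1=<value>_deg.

open belt: β = asin((r2−r1)/C) = asin(7/50) = 8.0478°
wrap1 = π − 2β = 163.9043°
wrap2 = π + 2β = 196.0957°

wrap1=163.90_deg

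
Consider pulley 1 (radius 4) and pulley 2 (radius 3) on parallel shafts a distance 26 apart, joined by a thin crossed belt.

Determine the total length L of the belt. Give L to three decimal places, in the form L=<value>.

L=75.887

crossed belt: β = asin((r1+r2)/C) = asin(7/26) = 15.6185°
wrap1 = wrap2 = π + 2β = 211.2370°
tangent length = C·cosβ = 25.0400
L = (r1+r2)·wrap + 2·C·cosβ = 7·3.6868 + 2·25.0400 = 75.8874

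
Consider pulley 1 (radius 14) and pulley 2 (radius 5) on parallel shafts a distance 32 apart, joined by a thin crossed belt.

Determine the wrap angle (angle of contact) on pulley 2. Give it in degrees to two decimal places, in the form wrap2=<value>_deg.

wrap2=252.85_deg

crossed belt: β = asin((r1+r2)/C) = asin(19/32) = 36.4236°
wrap1 = wrap2 = π + 2β = 252.8471°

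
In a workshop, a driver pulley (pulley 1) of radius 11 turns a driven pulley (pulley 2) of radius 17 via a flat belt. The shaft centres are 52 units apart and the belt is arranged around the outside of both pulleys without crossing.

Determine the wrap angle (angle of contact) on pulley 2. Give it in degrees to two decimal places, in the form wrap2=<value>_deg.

open belt: β = asin((r2−r1)/C) = asin(6/52) = 6.6258°
wrap1 = π − 2β = 166.7484°
wrap2 = π + 2β = 193.2516°

wrap2=193.25_deg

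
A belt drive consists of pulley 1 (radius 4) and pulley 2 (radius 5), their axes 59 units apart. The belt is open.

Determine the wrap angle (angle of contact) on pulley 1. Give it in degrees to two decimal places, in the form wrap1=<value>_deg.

wrap1=178.06_deg

open belt: β = asin((r2−r1)/C) = asin(1/59) = 0.9712°
wrap1 = π − 2β = 178.0577°
wrap2 = π + 2β = 181.9423°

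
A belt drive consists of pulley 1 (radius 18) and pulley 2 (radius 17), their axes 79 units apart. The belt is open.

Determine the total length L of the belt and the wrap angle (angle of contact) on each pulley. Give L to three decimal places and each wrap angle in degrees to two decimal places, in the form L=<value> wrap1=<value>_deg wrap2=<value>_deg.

L=267.968 wrap1=181.45_deg wrap2=178.55_deg

open belt: β = asin((r2−r1)/C) = asin(-1/79) = -0.7253°
wrap1 = π − 2β = 181.4506°
wrap2 = π + 2β = 178.5494°
tangent length = C·cosβ = 78.9937
L = r1·wrap1 + r2·wrap2 + 2·C·cosβ = 18·3.1669 + 17·3.1163 + 2·78.9937 = 267.9684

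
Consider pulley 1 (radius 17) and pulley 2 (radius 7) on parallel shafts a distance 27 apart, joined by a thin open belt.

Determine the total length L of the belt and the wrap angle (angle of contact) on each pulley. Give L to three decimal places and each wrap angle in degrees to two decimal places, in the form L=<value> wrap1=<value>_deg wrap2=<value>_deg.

open belt: β = asin((r2−r1)/C) = asin(-10/27) = -21.7385°
wrap1 = π − 2β = 223.4769°
wrap2 = π + 2β = 136.5231°
tangent length = C·cosβ = 25.0799
L = r1·wrap1 + r2·wrap2 + 2·C·cosβ = 17·3.9004 + 7·2.3828 + 2·25.0799 = 133.1461

L=133.146 wrap1=223.48_deg wrap2=136.52_deg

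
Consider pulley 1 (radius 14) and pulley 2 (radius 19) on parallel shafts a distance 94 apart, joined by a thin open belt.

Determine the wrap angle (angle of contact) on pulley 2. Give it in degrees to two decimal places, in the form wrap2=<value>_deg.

wrap2=186.10_deg

open belt: β = asin((r2−r1)/C) = asin(5/94) = 3.0491°
wrap1 = π − 2β = 173.9018°
wrap2 = π + 2β = 186.0982°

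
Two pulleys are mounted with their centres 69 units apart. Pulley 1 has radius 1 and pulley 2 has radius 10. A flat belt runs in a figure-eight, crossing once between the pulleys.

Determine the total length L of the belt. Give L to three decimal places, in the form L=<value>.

L=174.315

crossed belt: β = asin((r1+r2)/C) = asin(11/69) = 9.1732°
wrap1 = wrap2 = π + 2β = 198.3465°
tangent length = C·cosβ = 68.1175
L = (r1+r2)·wrap + 2·C·cosβ = 11·3.4618 + 2·68.1175 = 174.3149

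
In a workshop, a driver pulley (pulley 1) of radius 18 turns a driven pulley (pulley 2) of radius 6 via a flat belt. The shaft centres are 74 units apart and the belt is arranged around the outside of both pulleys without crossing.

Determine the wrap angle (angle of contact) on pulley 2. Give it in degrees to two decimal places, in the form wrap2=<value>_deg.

wrap2=161.34_deg

open belt: β = asin((r2−r1)/C) = asin(-12/74) = -9.3324°
wrap1 = π − 2β = 198.6648°
wrap2 = π + 2β = 161.3352°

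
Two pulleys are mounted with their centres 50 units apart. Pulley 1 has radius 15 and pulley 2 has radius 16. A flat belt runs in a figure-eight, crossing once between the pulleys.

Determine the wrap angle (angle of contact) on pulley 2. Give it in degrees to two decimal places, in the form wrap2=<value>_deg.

crossed belt: β = asin((r1+r2)/C) = asin(31/50) = 38.3161°
wrap1 = wrap2 = π + 2β = 256.6323°

wrap2=256.63_deg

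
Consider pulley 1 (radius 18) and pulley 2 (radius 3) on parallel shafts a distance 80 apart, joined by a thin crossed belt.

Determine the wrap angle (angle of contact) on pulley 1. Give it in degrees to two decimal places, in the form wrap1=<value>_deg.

wrap1=210.44_deg

crossed belt: β = asin((r1+r2)/C) = asin(21/80) = 15.2185°
wrap1 = wrap2 = π + 2β = 210.4369°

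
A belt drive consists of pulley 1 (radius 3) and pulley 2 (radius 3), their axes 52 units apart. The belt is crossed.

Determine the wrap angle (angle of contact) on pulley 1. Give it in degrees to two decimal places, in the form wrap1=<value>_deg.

crossed belt: β = asin((r1+r2)/C) = asin(6/52) = 6.6258°
wrap1 = wrap2 = π + 2β = 193.2516°

wrap1=193.25_deg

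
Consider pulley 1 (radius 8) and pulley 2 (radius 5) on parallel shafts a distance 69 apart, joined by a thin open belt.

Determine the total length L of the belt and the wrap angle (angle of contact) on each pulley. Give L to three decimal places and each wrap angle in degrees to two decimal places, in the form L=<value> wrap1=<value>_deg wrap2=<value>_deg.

L=178.971 wrap1=184.98_deg wrap2=175.02_deg

open belt: β = asin((r2−r1)/C) = asin(-3/69) = -2.4919°
wrap1 = π − 2β = 184.9838°
wrap2 = π + 2β = 175.0162°
tangent length = C·cosβ = 68.9348
L = r1·wrap1 + r2·wrap2 + 2·C·cosβ = 8·3.2286 + 5·3.0546 + 2·68.9348 = 178.9712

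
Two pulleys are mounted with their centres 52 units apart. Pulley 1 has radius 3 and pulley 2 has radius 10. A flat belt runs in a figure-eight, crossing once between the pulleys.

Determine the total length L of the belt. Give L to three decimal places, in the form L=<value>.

L=148.108

crossed belt: β = asin((r1+r2)/C) = asin(13/52) = 14.4775°
wrap1 = wrap2 = π + 2β = 208.9550°
tangent length = C·cosβ = 50.3488
L = (r1+r2)·wrap + 2·C·cosβ = 13·3.6470 + 2·50.3488 = 148.1080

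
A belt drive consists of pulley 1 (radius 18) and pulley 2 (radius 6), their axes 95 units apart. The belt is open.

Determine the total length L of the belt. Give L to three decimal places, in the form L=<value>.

L=266.916

open belt: β = asin((r2−r1)/C) = asin(-12/95) = -7.2567°
wrap1 = π − 2β = 194.5135°
wrap2 = π + 2β = 165.4865°
tangent length = C·cosβ = 94.2391
L = r1·wrap1 + r2·wrap2 + 2·C·cosβ = 18·3.3949 + 6·2.8883 + 2·94.2391 = 266.9160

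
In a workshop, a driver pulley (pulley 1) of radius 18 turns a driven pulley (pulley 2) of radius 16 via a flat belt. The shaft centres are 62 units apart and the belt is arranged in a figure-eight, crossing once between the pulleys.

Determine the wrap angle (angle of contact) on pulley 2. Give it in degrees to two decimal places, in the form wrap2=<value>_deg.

crossed belt: β = asin((r1+r2)/C) = asin(34/62) = 33.2564°
wrap1 = wrap2 = π + 2β = 246.5129°

wrap2=246.51_deg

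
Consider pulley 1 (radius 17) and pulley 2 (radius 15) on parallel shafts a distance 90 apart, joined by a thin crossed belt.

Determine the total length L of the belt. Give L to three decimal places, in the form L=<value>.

crossed belt: β = asin((r1+r2)/C) = asin(32/90) = 20.8275°
wrap1 = wrap2 = π + 2β = 221.6550°
tangent length = C·cosβ = 84.1190
L = (r1+r2)·wrap + 2·C·cosβ = 32·3.8686 + 2·84.1190 = 292.0334

L=292.033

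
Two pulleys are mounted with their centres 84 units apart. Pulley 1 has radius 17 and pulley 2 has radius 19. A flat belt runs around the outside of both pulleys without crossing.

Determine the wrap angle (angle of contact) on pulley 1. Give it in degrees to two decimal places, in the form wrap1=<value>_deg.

open belt: β = asin((r2−r1)/C) = asin(2/84) = 1.3643°
wrap1 = π − 2β = 177.2714°
wrap2 = π + 2β = 182.7286°

wrap1=177.27_deg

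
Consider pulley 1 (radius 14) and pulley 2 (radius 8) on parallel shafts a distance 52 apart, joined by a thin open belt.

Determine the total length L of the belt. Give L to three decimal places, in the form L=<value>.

L=173.808

open belt: β = asin((r2−r1)/C) = asin(-6/52) = -6.6258°
wrap1 = π − 2β = 193.2516°
wrap2 = π + 2β = 166.7484°
tangent length = C·cosβ = 51.6527
L = r1·wrap1 + r2·wrap2 + 2·C·cosβ = 14·3.3729 + 8·2.9103 + 2·51.6527 = 173.8081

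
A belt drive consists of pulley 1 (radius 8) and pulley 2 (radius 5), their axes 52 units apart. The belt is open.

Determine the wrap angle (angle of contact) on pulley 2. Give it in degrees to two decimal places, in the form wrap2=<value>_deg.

wrap2=173.39_deg

open belt: β = asin((r2−r1)/C) = asin(-3/52) = -3.3074°
wrap1 = π − 2β = 186.6147°
wrap2 = π + 2β = 173.3853°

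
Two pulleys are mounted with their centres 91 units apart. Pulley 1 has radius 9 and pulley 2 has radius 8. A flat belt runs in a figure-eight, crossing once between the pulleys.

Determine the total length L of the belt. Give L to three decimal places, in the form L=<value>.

crossed belt: β = asin((r1+r2)/C) = asin(17/91) = 10.7669°
wrap1 = wrap2 = π + 2β = 201.5337°
tangent length = C·cosβ = 89.3980
L = (r1+r2)·wrap + 2·C·cosβ = 17·3.5174 + 2·89.3980 = 238.5922

L=238.592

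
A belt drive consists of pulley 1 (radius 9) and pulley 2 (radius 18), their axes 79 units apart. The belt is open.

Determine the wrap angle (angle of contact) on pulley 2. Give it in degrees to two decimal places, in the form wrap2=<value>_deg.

wrap2=193.08_deg

open belt: β = asin((r2−r1)/C) = asin(9/79) = 6.5416°
wrap1 = π − 2β = 166.9169°
wrap2 = π + 2β = 193.0831°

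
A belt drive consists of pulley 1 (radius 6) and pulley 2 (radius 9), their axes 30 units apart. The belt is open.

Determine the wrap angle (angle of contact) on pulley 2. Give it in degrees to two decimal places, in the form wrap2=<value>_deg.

open belt: β = asin((r2−r1)/C) = asin(3/30) = 5.7392°
wrap1 = π − 2β = 168.5217°
wrap2 = π + 2β = 191.4783°

wrap2=191.48_deg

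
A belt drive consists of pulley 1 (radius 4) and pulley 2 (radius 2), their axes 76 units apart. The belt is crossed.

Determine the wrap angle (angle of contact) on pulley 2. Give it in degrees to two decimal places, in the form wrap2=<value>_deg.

wrap2=189.06_deg

crossed belt: β = asin((r1+r2)/C) = asin(6/76) = 4.5281°
wrap1 = wrap2 = π + 2β = 189.0561°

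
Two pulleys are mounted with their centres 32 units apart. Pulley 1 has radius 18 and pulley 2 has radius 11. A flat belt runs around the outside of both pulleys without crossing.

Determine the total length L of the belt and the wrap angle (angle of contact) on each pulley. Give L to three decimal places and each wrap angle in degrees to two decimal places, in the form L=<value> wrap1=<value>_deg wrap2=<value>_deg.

open belt: β = asin((r2−r1)/C) = asin(-7/32) = -12.6356°
wrap1 = π − 2β = 205.2713°
wrap2 = π + 2β = 154.7287°
tangent length = C·cosβ = 31.2250
L = r1·wrap1 + r2·wrap2 + 2·C·cosβ = 18·3.5827 + 11·2.7005 + 2·31.2250 = 156.6436

L=156.644 wrap1=205.27_deg wrap2=154.73_deg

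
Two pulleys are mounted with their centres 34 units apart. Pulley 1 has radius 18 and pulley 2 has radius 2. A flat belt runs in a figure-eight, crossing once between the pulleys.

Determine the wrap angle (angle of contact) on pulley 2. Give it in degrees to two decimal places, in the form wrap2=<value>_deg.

wrap2=252.06_deg

crossed belt: β = asin((r1+r2)/C) = asin(20/34) = 36.0319°
wrap1 = wrap2 = π + 2β = 252.0638°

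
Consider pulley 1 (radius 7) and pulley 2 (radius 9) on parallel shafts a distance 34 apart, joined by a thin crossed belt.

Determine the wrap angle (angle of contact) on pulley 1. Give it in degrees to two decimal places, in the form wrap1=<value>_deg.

wrap1=236.14_deg

crossed belt: β = asin((r1+r2)/C) = asin(16/34) = 28.0725°
wrap1 = wrap2 = π + 2β = 236.1450°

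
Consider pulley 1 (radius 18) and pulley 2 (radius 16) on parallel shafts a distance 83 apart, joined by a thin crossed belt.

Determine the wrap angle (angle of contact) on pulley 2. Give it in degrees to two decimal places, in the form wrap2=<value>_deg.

wrap2=228.36_deg

crossed belt: β = asin((r1+r2)/C) = asin(34/83) = 24.1821°
wrap1 = wrap2 = π + 2β = 228.3643°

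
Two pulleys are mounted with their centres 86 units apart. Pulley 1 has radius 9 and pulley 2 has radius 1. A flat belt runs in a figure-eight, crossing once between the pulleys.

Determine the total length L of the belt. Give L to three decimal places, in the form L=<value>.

crossed belt: β = asin((r1+r2)/C) = asin(10/86) = 6.6774°
wrap1 = wrap2 = π + 2β = 193.3548°
tangent length = C·cosβ = 85.4166
L = (r1+r2)·wrap + 2·C·cosβ = 10·3.3747 + 2·85.4166 = 204.5800

L=204.580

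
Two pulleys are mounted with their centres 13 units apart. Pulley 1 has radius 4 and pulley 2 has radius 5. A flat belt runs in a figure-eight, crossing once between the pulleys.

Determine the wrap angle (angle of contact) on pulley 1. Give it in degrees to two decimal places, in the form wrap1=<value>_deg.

wrap1=267.63_deg

crossed belt: β = asin((r1+r2)/C) = asin(9/13) = 43.8131°
wrap1 = wrap2 = π + 2β = 267.6261°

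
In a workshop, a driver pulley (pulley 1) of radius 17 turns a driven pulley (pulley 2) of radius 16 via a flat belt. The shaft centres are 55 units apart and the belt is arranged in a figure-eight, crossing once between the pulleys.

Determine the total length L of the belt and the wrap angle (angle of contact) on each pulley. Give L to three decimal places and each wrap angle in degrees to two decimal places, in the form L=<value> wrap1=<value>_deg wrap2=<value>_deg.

crossed belt: β = asin((r1+r2)/C) = asin(33/55) = 36.8699°
wrap1 = wrap2 = π + 2β = 253.7398°
tangent length = C·cosβ = 44.0000
L = (r1+r2)·wrap + 2·C·cosβ = 33·4.4286 + 2·44.0000 = 234.1436

L=234.144 wrap1=253.74_deg wrap2=253.74_deg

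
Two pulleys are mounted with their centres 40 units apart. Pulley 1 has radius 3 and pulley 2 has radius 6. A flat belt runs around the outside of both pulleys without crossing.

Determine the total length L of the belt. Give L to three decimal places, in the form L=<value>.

L=108.499

open belt: β = asin((r2−r1)/C) = asin(3/40) = 4.3012°
wrap1 = π − 2β = 171.3976°
wrap2 = π + 2β = 188.6024°
tangent length = C·cosβ = 39.8873
L = r1·wrap1 + r2·wrap2 + 2·C·cosβ = 3·2.9915 + 6·3.2917 + 2·39.8873 = 108.4994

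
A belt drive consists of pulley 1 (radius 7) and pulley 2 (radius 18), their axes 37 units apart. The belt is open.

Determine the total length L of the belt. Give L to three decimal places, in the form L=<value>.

open belt: β = asin((r2−r1)/C) = asin(11/37) = 17.2953°
wrap1 = π − 2β = 145.4093°
wrap2 = π + 2β = 214.5907°
tangent length = C·cosβ = 35.3270
L = r1·wrap1 + r2·wrap2 + 2·C·cosβ = 7·2.5379 + 18·3.7453 + 2·35.3270 = 155.8348

L=155.835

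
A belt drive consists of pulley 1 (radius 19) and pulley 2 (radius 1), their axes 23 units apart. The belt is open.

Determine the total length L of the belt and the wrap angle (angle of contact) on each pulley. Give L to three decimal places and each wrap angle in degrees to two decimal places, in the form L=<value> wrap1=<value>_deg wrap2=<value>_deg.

open belt: β = asin((r2−r1)/C) = asin(-18/23) = -51.5000°
wrap1 = π − 2β = 283.0001°
wrap2 = π + 2β = 76.9999°
tangent length = C·cosβ = 14.3178
L = r1·wrap1 + r2·wrap2 + 2·C·cosβ = 19·4.9393 + 1·1.3439 + 2·14.3178 = 123.8259

L=123.826 wrap1=283.00_deg wrap2=77.00_deg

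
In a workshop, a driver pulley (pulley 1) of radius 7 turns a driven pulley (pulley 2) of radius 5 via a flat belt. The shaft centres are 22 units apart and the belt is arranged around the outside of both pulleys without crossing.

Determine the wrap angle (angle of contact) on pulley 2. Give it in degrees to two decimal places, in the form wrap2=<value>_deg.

open belt: β = asin((r2−r1)/C) = asin(-2/22) = -5.2159°
wrap1 = π − 2β = 190.4318°
wrap2 = π + 2β = 169.5682°

wrap2=169.57_deg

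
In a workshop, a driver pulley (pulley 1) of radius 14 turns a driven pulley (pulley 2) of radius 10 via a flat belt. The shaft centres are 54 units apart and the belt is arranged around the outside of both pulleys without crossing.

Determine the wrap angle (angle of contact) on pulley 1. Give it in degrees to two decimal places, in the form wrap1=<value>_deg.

wrap1=188.50_deg

open belt: β = asin((r2−r1)/C) = asin(-4/54) = -4.2480°
wrap1 = π − 2β = 188.4960°
wrap2 = π + 2β = 171.5040°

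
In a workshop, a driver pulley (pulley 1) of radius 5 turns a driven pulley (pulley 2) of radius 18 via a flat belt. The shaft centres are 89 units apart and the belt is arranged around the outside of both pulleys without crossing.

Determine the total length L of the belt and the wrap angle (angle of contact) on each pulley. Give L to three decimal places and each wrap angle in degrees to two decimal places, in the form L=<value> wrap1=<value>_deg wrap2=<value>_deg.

L=252.159 wrap1=163.20_deg wrap2=196.80_deg

open belt: β = asin((r2−r1)/C) = asin(13/89) = 8.3991°
wrap1 = π − 2β = 163.2018°
wrap2 = π + 2β = 196.7982°
tangent length = C·cosβ = 88.0454
L = r1·wrap1 + r2·wrap2 + 2·C·cosβ = 5·2.8484 + 18·3.4348 + 2·88.0454 = 252.1589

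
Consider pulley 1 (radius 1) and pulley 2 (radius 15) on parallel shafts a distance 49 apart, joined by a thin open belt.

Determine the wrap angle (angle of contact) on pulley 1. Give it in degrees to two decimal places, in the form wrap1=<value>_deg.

wrap1=146.80_deg

open belt: β = asin((r2−r1)/C) = asin(14/49) = 16.6015°
wrap1 = π − 2β = 146.7969°
wrap2 = π + 2β = 213.2031°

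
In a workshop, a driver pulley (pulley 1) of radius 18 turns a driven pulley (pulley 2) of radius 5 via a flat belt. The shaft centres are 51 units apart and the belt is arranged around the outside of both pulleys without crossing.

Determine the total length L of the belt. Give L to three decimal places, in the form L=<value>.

open belt: β = asin((r2−r1)/C) = asin(-13/51) = -14.7678°
wrap1 = π − 2β = 209.5356°
wrap2 = π + 2β = 150.4644°
tangent length = C·cosβ = 49.3153
L = r1·wrap1 + r2·wrap2 + 2·C·cosβ = 18·3.6571 + 5·2.6261 + 2·49.3153 = 177.5887

L=177.589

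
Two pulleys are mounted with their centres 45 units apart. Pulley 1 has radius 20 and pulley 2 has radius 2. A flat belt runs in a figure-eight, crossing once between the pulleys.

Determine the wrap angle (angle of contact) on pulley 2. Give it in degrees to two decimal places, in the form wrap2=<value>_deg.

wrap2=238.54_deg

crossed belt: β = asin((r1+r2)/C) = asin(22/45) = 29.2676°
wrap1 = wrap2 = π + 2β = 238.5352°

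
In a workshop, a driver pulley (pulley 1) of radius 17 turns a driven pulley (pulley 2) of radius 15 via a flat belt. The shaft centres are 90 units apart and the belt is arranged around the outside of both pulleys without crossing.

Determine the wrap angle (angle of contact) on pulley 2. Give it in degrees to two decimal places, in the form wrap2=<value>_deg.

wrap2=177.45_deg

open belt: β = asin((r2−r1)/C) = asin(-2/90) = -1.2733°
wrap1 = π − 2β = 182.5467°
wrap2 = π + 2β = 177.4533°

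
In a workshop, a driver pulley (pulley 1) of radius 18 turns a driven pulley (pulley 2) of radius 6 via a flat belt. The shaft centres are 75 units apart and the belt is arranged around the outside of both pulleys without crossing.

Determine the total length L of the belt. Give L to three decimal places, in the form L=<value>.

L=227.322

open belt: β = asin((r2−r1)/C) = asin(-12/75) = -9.2069°
wrap1 = π − 2β = 198.4138°
wrap2 = π + 2β = 161.5862°
tangent length = C·cosβ = 74.0338
L = r1·wrap1 + r2·wrap2 + 2·C·cosβ = 18·3.4630 + 6·2.8202 + 2·74.0338 = 227.3224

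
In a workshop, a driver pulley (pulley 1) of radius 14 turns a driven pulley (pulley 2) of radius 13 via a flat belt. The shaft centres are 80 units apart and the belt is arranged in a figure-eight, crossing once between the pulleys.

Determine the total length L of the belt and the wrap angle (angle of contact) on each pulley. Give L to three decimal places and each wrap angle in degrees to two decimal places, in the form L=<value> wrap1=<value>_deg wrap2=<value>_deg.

L=254.025 wrap1=219.45_deg wrap2=219.45_deg

crossed belt: β = asin((r1+r2)/C) = asin(27/80) = 19.7246°
wrap1 = wrap2 = π + 2β = 219.4493°
tangent length = C·cosβ = 75.3060
L = (r1+r2)·wrap + 2·C·cosβ = 27·3.8301 + 2·75.3060 = 254.0251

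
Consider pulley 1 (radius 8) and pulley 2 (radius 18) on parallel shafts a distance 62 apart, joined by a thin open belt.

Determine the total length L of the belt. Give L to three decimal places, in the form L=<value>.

L=207.298

open belt: β = asin((r2−r1)/C) = asin(10/62) = 9.2818°
wrap1 = π − 2β = 161.4364°
wrap2 = π + 2β = 198.5636°
tangent length = C·cosβ = 61.1882
L = r1·wrap1 + r2·wrap2 + 2·C·cosβ = 8·2.8176 + 18·3.4656 + 2·61.1882 = 207.2978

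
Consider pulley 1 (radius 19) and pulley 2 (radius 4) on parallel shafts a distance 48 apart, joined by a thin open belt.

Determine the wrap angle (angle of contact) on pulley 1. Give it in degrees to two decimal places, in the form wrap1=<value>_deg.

open belt: β = asin((r2−r1)/C) = asin(-15/48) = -18.2100°
wrap1 = π − 2β = 216.4199°
wrap2 = π + 2β = 143.5801°

wrap1=216.42_deg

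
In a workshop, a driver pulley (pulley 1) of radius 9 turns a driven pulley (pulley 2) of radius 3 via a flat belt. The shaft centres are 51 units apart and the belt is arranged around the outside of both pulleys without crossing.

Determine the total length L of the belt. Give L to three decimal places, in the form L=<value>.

open belt: β = asin((r2−r1)/C) = asin(-6/51) = -6.7563°
wrap1 = π − 2β = 193.5127°
wrap2 = π + 2β = 166.4873°
tangent length = C·cosβ = 50.6458
L = r1·wrap1 + r2·wrap2 + 2·C·cosβ = 9·3.3774 + 3·2.9058 + 2·50.6458 = 140.4058

L=140.406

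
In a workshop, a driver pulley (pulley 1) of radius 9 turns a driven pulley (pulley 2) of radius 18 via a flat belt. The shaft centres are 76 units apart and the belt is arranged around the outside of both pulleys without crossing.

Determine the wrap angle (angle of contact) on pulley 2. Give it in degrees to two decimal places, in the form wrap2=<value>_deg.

wrap2=193.60_deg

open belt: β = asin((r2−r1)/C) = asin(9/76) = 6.8010°
wrap1 = π − 2β = 166.3980°
wrap2 = π + 2β = 193.6020°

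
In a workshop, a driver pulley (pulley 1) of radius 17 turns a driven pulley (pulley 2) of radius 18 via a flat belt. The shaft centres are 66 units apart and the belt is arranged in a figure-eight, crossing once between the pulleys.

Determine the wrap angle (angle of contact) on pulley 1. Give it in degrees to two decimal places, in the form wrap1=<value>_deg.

crossed belt: β = asin((r1+r2)/C) = asin(35/66) = 32.0259°
wrap1 = wrap2 = π + 2β = 244.0519°

wrap1=244.05_deg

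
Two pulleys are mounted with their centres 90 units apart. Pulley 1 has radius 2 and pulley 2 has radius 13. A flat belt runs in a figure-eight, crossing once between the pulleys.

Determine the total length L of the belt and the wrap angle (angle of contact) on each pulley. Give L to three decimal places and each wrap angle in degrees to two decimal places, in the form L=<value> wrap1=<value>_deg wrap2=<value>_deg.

crossed belt: β = asin((r1+r2)/C) = asin(15/90) = 9.5941°
wrap1 = wrap2 = π + 2β = 199.1881°
tangent length = C·cosβ = 88.7412
L = (r1+r2)·wrap + 2·C·cosβ = 15·3.4765 + 2·88.7412 = 229.6297

L=229.630 wrap1=199.19_deg wrap2=199.19_deg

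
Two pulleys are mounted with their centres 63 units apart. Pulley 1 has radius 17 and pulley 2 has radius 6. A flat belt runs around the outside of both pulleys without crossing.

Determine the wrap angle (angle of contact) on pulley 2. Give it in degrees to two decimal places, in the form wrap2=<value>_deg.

wrap2=159.89_deg

open belt: β = asin((r2−r1)/C) = asin(-11/63) = -10.0556°
wrap1 = π − 2β = 200.1111°
wrap2 = π + 2β = 159.8889°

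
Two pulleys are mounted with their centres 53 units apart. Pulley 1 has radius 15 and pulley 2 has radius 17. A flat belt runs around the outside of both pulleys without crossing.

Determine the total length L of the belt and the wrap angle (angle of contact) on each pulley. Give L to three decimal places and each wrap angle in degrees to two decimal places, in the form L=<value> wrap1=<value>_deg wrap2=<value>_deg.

L=206.606 wrap1=175.67_deg wrap2=184.33_deg

open belt: β = asin((r2−r1)/C) = asin(2/53) = 2.1626°
wrap1 = π − 2β = 175.6748°
wrap2 = π + 2β = 184.3252°
tangent length = C·cosβ = 52.9623
L = r1·wrap1 + r2·wrap2 + 2·C·cosβ = 15·3.0661 + 17·3.2171 + 2·52.9623 = 206.6064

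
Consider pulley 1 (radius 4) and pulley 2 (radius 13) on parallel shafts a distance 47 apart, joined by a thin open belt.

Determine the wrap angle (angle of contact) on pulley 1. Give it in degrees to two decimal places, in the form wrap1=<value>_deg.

wrap1=157.92_deg

open belt: β = asin((r2−r1)/C) = asin(9/47) = 11.0397°
wrap1 = π − 2β = 157.9206°
wrap2 = π + 2β = 202.0794°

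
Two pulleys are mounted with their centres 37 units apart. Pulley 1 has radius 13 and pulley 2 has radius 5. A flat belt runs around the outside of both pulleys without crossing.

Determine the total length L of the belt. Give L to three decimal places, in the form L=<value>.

L=132.285

open belt: β = asin((r2−r1)/C) = asin(-8/37) = -12.4869°
wrap1 = π − 2β = 204.9738°
wrap2 = π + 2β = 155.0262°
tangent length = C·cosβ = 36.1248
L = r1·wrap1 + r2·wrap2 + 2·C·cosβ = 13·3.5775 + 5·2.7057 + 2·36.1248 = 132.2852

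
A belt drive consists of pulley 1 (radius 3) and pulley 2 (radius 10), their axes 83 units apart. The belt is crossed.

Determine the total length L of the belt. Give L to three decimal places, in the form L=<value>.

crossed belt: β = asin((r1+r2)/C) = asin(13/83) = 9.0111°
wrap1 = wrap2 = π + 2β = 198.0223°
tangent length = C·cosβ = 81.9756
L = (r1+r2)·wrap + 2·C·cosβ = 13·3.4561 + 2·81.9756 = 208.8810

L=208.881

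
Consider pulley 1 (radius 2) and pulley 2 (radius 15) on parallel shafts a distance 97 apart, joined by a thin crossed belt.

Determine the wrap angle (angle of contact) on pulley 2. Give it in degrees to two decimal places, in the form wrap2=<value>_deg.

crossed belt: β = asin((r1+r2)/C) = asin(17/97) = 10.0937°
wrap1 = wrap2 = π + 2β = 200.1873°

wrap2=200.19_deg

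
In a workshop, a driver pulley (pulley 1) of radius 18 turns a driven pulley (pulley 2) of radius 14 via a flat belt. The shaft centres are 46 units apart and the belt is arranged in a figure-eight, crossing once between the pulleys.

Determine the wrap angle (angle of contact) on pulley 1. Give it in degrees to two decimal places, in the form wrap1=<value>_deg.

crossed belt: β = asin((r1+r2)/C) = asin(32/46) = 44.0792°
wrap1 = wrap2 = π + 2β = 268.1584°

wrap1=268.16_deg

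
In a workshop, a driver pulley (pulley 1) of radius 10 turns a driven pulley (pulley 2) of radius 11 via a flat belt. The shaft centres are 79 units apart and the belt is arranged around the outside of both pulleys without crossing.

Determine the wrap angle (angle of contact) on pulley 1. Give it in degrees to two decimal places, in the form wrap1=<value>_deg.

open belt: β = asin((r2−r1)/C) = asin(1/79) = 0.7253°
wrap1 = π − 2β = 178.5494°
wrap2 = π + 2β = 181.4506°

wrap1=178.55_deg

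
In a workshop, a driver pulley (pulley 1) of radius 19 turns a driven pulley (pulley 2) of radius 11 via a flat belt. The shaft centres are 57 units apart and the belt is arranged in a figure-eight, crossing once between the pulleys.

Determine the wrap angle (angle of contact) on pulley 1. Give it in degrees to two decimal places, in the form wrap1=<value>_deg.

crossed belt: β = asin((r1+r2)/C) = asin(30/57) = 31.7569°
wrap1 = wrap2 = π + 2β = 243.5137°

wrap1=243.51_deg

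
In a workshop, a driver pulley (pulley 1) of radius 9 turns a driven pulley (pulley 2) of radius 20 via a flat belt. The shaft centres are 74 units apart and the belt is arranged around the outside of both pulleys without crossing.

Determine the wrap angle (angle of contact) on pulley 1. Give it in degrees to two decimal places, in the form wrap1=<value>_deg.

wrap1=162.90_deg

open belt: β = asin((r2−r1)/C) = asin(11/74) = 8.5486°
wrap1 = π − 2β = 162.9028°
wrap2 = π + 2β = 197.0972°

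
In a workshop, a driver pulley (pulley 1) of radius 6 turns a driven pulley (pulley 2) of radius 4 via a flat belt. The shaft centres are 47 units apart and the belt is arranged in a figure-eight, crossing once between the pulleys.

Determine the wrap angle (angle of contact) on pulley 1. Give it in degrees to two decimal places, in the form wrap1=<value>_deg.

wrap1=204.57_deg

crossed belt: β = asin((r1+r2)/C) = asin(10/47) = 12.2845°
wrap1 = wrap2 = π + 2β = 204.5690°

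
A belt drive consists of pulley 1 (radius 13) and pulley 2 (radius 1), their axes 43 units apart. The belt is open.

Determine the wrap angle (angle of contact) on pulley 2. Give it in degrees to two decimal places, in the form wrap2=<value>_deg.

open belt: β = asin((r2−r1)/C) = asin(-12/43) = -16.2047°
wrap1 = π − 2β = 212.4094°
wrap2 = π + 2β = 147.5906°

wrap2=147.59_deg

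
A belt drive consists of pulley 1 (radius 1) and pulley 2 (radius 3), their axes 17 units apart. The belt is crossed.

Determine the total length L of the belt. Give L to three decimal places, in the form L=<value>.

L=47.512

crossed belt: β = asin((r1+r2)/C) = asin(4/17) = 13.6090°
wrap1 = wrap2 = π + 2β = 207.2179°
tangent length = C·cosβ = 16.5227
L = (r1+r2)·wrap + 2·C·cosβ = 4·3.6166 + 2·16.5227 = 47.5120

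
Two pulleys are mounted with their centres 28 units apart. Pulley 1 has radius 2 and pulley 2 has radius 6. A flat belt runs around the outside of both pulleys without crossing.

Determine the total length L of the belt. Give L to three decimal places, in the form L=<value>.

open belt: β = asin((r2−r1)/C) = asin(4/28) = 8.2132°
wrap1 = π − 2β = 163.5736°
wrap2 = π + 2β = 196.4264°
tangent length = C·cosβ = 27.7128
L = r1·wrap1 + r2·wrap2 + 2·C·cosβ = 2·2.8549 + 6·3.4283 + 2·27.7128 = 81.7051

L=81.705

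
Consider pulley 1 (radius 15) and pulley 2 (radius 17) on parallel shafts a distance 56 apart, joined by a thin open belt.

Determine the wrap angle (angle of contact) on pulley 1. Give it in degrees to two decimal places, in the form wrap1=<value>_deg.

wrap1=175.91_deg

open belt: β = asin((r2−r1)/C) = asin(2/56) = 2.0467°
wrap1 = π − 2β = 175.9066°
wrap2 = π + 2β = 184.0934°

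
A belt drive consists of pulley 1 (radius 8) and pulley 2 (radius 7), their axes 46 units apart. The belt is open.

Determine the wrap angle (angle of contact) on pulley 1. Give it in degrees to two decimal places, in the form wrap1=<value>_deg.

wrap1=182.49_deg

open belt: β = asin((r2−r1)/C) = asin(-1/46) = -1.2457°
wrap1 = π − 2β = 182.4913°
wrap2 = π + 2β = 177.5087°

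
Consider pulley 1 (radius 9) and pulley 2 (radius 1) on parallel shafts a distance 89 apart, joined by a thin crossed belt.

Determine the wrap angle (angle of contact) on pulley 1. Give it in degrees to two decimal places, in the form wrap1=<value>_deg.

wrap1=192.90_deg

crossed belt: β = asin((r1+r2)/C) = asin(10/89) = 6.4514°
wrap1 = wrap2 = π + 2β = 192.9027°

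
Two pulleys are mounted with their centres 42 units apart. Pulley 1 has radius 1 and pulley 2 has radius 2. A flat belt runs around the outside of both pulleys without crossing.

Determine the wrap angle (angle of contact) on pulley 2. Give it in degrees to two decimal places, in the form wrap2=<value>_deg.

wrap2=182.73_deg

open belt: β = asin((r2−r1)/C) = asin(1/42) = 1.3643°
wrap1 = π − 2β = 177.2714°
wrap2 = π + 2β = 182.7286°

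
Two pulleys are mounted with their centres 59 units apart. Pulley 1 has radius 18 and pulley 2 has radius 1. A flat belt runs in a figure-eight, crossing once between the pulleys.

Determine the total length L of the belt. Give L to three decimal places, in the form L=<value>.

L=183.864

crossed belt: β = asin((r1+r2)/C) = asin(19/59) = 18.7860°
wrap1 = wrap2 = π + 2β = 217.5719°
tangent length = C·cosβ = 55.8570
L = (r1+r2)·wrap + 2·C·cosβ = 19·3.7973 + 2·55.8570 = 183.8635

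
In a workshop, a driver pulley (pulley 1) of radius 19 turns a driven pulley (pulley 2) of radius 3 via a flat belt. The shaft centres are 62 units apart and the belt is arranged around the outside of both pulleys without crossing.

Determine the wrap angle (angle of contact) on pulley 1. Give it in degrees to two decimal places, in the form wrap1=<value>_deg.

wrap1=209.91_deg

open belt: β = asin((r2−r1)/C) = asin(-16/62) = -14.9552°
wrap1 = π − 2β = 209.9105°
wrap2 = π + 2β = 150.0895°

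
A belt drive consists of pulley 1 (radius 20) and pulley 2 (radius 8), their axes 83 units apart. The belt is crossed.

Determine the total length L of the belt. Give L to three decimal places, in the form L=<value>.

L=263.503

crossed belt: β = asin((r1+r2)/C) = asin(28/83) = 19.7155°
wrap1 = wrap2 = π + 2β = 219.4309°
tangent length = C·cosβ = 78.1345
L = (r1+r2)·wrap + 2·C·cosβ = 28·3.8298 + 2·78.1345 = 263.5032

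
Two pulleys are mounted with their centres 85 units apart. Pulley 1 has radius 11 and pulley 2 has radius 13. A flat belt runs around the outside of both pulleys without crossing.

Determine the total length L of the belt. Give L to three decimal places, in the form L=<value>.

L=245.445

open belt: β = asin((r2−r1)/C) = asin(2/85) = 1.3483°
wrap1 = π − 2β = 177.3035°
wrap2 = π + 2β = 182.6965°
tangent length = C·cosβ = 84.9765
L = r1·wrap1 + r2·wrap2 + 2·C·cosβ = 11·3.0945 + 13·3.1887 + 2·84.9765 = 245.4453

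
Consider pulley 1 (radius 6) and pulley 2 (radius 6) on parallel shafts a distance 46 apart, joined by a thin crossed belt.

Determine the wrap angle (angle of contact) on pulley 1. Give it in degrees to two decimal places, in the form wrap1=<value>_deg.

wrap1=210.24_deg

crossed belt: β = asin((r1+r2)/C) = asin(12/46) = 15.1217°
wrap1 = wrap2 = π + 2β = 210.2433°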